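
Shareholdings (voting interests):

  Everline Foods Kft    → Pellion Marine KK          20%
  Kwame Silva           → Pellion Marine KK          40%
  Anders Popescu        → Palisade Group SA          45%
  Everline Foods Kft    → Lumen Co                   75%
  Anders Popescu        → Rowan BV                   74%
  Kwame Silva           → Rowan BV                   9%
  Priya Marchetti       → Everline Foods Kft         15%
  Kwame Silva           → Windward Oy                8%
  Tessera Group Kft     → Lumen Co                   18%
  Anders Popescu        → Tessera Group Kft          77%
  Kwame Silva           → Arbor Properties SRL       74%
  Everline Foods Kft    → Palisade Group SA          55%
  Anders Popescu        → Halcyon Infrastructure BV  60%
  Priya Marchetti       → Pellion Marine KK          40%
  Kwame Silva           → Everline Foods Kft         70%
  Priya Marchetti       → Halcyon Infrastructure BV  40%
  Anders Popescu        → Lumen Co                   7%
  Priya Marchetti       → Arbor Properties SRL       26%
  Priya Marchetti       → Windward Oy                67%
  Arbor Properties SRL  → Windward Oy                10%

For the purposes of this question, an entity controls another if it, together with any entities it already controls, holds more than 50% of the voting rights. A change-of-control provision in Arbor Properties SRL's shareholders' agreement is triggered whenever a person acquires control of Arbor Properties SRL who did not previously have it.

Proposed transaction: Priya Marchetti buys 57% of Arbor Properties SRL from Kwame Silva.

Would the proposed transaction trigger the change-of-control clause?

Yes

The purchase adds only to Priya's holdings (Kwame's stake shrinks), so Priya is the only person who could newly come to control Arbor.
Priya holds 67% of Windward, so Priya controls Windward.
In Arbor, Priya's side holds only 26%, not > 50%.
So before the transaction, Priya does not control Arbor.
After the purchase, Priya's direct stake in Arbor rises to 26% + 57% = 83%, and Kwame's stake falls to 17%.
Priya holds 83% of Arbor, so Priya controls Arbor.
Priya did not control Arbor before and does after, so the clause is triggered.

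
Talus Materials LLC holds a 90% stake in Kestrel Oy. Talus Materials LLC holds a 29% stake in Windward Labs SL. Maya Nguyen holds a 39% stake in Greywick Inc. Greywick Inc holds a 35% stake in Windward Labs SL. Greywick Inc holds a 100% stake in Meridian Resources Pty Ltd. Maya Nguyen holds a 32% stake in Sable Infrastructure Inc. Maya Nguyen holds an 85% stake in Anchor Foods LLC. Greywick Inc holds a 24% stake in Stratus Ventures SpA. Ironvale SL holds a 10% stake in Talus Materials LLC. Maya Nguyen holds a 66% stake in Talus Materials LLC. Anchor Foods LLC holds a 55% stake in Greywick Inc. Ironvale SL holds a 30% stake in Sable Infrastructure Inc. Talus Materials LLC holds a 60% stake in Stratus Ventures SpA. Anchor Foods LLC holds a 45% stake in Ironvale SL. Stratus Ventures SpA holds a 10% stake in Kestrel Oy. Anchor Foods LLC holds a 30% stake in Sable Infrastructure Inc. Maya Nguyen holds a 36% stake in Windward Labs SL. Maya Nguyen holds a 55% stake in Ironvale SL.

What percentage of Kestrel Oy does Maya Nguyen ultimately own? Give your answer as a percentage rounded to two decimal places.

Maya reaches Kestrel along 8 paths.
Via Talus: 66% × 90% = 59.4%.
Via Ironvale → Talus: 55% × 10% × 90% = 4.95%.
Via Anchor → Ironvale → Talus: 85% × 45% × 10% × 90% = 3.4425%.
Via Talus → Stratus: 66% × 60% × 10% = 3.96%.
Via Ironvale → Talus → Stratus: 55% × 10% × 60% × 10% = 0.33%.
Via Anchor → Ironvale → Talus → Stratus: 85% × 45% × 10% × 60% × 10% = 0.2295%.
Via Greywick → Stratus: 39% × 24% × 10% = 0.936%.
Via Anchor → Greywick → Stratus: 85% × 55% × 24% × 10% = 1.122%.
Total: 59.4% + 4.95% + 3.4425% + 3.96% + 0.33% + 0.2295% + 0.936% + 1.122% = 74.37%.

74.37%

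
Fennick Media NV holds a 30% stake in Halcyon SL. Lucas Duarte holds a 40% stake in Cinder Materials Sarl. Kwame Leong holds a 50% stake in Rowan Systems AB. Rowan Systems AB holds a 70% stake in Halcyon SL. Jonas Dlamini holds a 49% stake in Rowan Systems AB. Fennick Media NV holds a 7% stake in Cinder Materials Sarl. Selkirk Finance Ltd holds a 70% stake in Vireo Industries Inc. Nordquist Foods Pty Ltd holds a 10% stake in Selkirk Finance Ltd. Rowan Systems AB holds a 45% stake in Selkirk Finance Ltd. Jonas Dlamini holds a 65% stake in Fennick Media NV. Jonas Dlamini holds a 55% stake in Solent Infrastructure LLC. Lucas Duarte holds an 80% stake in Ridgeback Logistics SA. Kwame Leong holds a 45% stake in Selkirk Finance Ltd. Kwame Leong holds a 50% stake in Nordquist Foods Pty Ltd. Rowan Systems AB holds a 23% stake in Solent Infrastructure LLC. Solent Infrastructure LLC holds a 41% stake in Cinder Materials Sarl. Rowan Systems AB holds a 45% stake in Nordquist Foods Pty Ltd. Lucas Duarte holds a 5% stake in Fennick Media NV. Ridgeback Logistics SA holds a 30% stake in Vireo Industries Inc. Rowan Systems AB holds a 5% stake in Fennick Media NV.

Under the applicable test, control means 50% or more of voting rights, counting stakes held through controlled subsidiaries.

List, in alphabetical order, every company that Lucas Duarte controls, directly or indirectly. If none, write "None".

Ridgeback Logistics SA

Lucas holds 80% of Ridgeback, so Lucas controls Ridgeback.
No other company's threshold is met.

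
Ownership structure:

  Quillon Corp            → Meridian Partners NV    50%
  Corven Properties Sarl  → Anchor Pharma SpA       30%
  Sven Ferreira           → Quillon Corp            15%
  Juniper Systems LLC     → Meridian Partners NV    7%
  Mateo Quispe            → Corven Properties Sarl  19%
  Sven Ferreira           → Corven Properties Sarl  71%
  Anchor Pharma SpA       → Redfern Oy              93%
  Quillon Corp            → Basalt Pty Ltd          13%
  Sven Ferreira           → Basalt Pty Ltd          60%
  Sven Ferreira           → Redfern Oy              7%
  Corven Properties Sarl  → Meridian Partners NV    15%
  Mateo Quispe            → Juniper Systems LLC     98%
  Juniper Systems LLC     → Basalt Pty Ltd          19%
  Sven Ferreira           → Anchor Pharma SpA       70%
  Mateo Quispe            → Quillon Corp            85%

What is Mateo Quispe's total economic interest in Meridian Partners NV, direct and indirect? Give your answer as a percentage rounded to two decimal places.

52.21%

Mateo reaches Meridian along 3 paths.
Via Corven: 19% × 15% = 2.85%.
Via Quillon: 85% × 50% = 42.5%.
Via Juniper: 98% × 7% = 6.86%.
Total: 2.85% + 42.5% + 6.86% = 52.21%.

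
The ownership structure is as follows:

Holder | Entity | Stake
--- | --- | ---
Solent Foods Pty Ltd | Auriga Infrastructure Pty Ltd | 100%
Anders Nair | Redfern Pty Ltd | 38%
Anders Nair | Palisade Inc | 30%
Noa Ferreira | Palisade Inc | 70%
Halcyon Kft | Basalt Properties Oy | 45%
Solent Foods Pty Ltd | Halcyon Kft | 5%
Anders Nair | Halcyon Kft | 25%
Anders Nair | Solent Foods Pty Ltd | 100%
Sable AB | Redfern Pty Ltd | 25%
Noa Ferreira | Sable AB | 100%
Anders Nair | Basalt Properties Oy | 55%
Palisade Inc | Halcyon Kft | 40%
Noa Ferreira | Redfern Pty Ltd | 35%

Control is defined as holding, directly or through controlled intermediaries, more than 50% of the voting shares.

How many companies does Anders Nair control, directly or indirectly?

Anders holds 100% of Solent, so Anders controls Solent.
Anders holds 55% of Basalt, so Anders controls Basalt.
Solent holds 100% of Auriga, so Anders controls Auriga.
No other company's threshold is met.
Anders controls 3 companies.

3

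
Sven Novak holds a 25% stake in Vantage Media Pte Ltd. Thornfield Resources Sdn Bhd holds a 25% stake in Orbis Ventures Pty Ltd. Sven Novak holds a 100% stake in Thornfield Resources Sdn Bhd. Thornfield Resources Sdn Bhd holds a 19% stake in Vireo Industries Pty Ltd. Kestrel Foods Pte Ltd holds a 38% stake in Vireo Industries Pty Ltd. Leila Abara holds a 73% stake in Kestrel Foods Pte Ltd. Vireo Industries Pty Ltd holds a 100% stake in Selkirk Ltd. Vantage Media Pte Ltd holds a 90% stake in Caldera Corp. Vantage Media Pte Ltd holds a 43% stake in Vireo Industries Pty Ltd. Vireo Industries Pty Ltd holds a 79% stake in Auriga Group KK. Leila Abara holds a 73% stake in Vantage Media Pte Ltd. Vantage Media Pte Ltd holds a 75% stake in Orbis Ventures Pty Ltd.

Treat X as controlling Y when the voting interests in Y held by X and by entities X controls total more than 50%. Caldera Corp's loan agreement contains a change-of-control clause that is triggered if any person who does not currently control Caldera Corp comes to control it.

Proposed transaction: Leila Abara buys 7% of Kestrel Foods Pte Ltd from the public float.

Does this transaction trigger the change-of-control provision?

No

The purchase changes only Leila's holdings, so Leila is the only person who could newly come to control Caldera.
Leila holds 73% of Vantage, so Leila controls Vantage.
Vantage holds 90% of Caldera, so Leila controls Caldera.
So Leila already controls Caldera before the transaction.
After the purchase, Leila's direct stake in Kestrel rises to 73% + 7% = 80%.
Leila controlled Caldera already, so this is not a new person acquiring control; every other person's position is unchanged or reduced.
No new person acquires control, so the clause is not triggered.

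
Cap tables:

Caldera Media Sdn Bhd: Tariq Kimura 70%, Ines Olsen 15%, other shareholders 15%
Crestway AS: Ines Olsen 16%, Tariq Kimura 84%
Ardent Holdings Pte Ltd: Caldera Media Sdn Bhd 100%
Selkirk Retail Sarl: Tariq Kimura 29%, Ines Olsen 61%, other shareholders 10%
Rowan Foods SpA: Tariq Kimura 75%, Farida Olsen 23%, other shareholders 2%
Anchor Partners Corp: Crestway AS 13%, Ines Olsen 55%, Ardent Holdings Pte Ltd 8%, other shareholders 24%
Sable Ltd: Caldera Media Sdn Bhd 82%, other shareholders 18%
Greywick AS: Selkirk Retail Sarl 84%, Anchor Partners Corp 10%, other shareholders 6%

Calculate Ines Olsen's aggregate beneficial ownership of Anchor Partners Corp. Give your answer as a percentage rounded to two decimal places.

58.28%

Ines reaches Anchor along 3 paths.
Via Crestway: 16% × 13% = 2.08%.
Direct stake: 55% = 55%.
Via Caldera → Ardent: 15% × 100% × 8% = 1.2%.
Total: 2.08% + 55% + 1.2% = 58.28%.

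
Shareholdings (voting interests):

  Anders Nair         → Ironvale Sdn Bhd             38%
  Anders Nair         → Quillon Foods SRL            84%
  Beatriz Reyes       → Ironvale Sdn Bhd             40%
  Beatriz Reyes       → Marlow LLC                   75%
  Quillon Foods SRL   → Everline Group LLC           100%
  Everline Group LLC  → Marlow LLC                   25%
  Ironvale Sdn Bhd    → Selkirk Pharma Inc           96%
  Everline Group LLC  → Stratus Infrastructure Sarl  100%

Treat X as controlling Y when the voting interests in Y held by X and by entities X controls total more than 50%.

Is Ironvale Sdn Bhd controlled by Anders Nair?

No

Anders holds 84% of Quillon, so Anders controls Quillon.
Quillon holds 100% of Everline, so Anders controls Everline.
Everline holds 100% of Stratus, so Anders controls Stratus.
In Ironvale, Anders's side holds only 38%, not > 50%.
So Anders does not control Ironvale.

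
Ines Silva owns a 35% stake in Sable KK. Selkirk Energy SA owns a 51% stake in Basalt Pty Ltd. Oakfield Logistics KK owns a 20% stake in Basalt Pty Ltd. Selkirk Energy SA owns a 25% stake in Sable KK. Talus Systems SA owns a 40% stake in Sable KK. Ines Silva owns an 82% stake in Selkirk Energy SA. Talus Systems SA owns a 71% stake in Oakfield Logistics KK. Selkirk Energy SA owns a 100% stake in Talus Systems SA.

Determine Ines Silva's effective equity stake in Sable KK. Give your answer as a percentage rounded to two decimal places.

88.30%

Ines reaches Sable along 3 paths.
Via Selkirk → Talus: 82% × 100% × 40% = 32.8%.
Direct stake: 35% = 35%.
Via Selkirk: 82% × 25% = 20.5%.
Total: 32.8% + 35% + 20.5% = 88.3%.
Rounded: 88.30%.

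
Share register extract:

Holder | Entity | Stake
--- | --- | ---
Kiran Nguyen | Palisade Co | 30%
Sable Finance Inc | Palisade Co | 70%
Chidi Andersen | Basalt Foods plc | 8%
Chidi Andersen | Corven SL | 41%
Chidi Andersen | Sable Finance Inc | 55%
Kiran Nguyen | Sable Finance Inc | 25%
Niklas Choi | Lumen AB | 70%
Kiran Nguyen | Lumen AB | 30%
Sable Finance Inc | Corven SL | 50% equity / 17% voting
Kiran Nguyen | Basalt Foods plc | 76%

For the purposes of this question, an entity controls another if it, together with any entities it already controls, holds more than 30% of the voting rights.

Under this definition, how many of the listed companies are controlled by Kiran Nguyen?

Kiran holds 76% of Basalt, so Kiran controls Basalt.
No other company's threshold is met.
Kiran controls 1 company.

1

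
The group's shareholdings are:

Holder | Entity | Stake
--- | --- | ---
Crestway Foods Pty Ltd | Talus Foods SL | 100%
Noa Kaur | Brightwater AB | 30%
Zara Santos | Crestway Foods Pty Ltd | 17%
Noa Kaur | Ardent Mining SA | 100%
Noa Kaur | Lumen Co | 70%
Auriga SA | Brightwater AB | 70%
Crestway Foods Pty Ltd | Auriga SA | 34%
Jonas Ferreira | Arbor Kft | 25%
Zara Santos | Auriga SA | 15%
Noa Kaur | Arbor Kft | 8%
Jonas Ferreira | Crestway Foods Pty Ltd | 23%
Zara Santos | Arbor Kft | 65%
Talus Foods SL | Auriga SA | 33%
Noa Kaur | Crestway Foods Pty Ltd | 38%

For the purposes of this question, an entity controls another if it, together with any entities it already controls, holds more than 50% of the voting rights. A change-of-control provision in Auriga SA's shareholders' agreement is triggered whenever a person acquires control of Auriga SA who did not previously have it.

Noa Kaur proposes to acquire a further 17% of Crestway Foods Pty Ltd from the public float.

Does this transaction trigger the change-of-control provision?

Yes

The purchase changes only Noa's holdings, so Noa is the only person who could newly come to control Auriga.
Noa holds 70% of Lumen, so Noa controls Lumen.
Noa holds 100% of Ardent, so Noa controls Ardent.
Neither Noa nor any entity Noa controls holds any voting interest in Auriga.
So before the transaction, Noa does not control Auriga.
After the purchase, Noa's direct stake in Crestway rises to 38% + 17% = 55%.
Noa holds 55% of Crestway, so Noa controls Crestway.
Crestway holds 100% of Talus, so Noa controls Talus.
Talus and Crestway together hold 33% + 34% = 67% of Auriga, so Noa controls Auriga.
Noa did not control Auriga before and does after, so the clause is triggered.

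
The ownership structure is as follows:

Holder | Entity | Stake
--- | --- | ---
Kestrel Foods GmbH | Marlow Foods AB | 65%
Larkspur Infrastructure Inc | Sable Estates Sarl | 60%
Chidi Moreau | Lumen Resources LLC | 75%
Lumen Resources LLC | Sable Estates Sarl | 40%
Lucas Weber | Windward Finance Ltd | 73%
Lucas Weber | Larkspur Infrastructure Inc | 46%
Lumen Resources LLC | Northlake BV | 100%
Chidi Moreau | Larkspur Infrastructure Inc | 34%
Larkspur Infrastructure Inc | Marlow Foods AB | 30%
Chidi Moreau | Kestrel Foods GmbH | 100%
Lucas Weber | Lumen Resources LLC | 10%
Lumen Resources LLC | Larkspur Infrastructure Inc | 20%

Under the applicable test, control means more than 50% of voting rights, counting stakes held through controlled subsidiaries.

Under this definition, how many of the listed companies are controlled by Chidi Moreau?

Chidi holds 75% of Lumen, so Chidi controls Lumen.
Lumen holds 100% of Northlake, so Chidi controls Northlake.
Lumen and Chidi together hold 20% + 34% = 54% of Larkspur, so Chidi controls Larkspur.
Chidi holds 100% of Kestrel, so Chidi controls Kestrel.
Lumen and Larkspur together hold 40% + 60% = 100% of Sable, so Chidi controls Sable.
Kestrel and Larkspur together hold 65% + 30% = 95% of Marlow, so Chidi controls Marlow.
No other company's threshold is met.
Chidi controls 6 companies.

6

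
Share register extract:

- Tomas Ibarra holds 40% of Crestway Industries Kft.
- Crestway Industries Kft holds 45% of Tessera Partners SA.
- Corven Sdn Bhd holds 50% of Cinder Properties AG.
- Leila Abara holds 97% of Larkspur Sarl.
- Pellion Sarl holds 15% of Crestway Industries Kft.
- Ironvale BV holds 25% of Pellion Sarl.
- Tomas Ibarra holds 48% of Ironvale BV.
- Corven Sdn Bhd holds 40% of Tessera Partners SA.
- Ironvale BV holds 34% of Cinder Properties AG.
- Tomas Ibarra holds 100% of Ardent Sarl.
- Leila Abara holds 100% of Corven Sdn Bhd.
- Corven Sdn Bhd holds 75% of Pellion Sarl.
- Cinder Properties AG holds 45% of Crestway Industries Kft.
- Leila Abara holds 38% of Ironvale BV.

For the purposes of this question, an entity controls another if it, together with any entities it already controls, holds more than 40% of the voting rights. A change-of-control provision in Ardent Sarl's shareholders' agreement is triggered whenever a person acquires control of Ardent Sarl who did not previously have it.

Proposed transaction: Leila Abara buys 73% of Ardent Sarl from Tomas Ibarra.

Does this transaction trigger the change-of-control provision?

Yes

The purchase adds only to Leila's holdings (Tomas's stake shrinks), so Leila is the only person who could newly come to control Ardent.
Leila holds 100% of Corven, so Leila controls Corven.
Corven holds 50% of Cinder, so Leila controls Cinder.
Leila holds 97% of Larkspur, so Leila controls Larkspur.
Corven holds 75% of Pellion, so Leila controls Pellion.
Cinder and Pellion together hold 45% + 15% = 60% of Crestway, so Leila controls Crestway.
Crestway and Corven together hold 45% + 40% = 85% of Tessera, so Leila controls Tessera.
Neither Leila nor any entity Leila controls holds any voting interest in Ardent.
So before the transaction, Leila does not control Ardent.
After the purchase, Leila holds 73% of Ardent directly, and Tomas's stake falls to 27%.
Leila holds 73% of Ardent, so Leila controls Ardent.
Leila did not control Ardent before and does after, so the clause is triggered.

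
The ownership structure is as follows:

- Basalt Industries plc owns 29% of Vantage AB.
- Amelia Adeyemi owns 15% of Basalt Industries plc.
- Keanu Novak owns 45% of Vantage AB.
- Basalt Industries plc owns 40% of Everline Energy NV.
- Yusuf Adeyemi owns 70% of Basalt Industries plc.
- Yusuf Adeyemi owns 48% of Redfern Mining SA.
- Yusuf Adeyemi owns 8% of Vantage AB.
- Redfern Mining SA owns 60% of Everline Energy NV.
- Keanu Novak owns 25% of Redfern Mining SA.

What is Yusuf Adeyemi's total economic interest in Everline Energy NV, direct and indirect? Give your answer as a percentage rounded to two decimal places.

56.80%

Yusuf reaches Everline along 2 paths.
Via Basalt: 70% × 40% = 28%.
Via Redfern: 48% × 60% = 28.8%.
Total: 28% + 28.8% = 56.8%.
Rounded: 56.80%.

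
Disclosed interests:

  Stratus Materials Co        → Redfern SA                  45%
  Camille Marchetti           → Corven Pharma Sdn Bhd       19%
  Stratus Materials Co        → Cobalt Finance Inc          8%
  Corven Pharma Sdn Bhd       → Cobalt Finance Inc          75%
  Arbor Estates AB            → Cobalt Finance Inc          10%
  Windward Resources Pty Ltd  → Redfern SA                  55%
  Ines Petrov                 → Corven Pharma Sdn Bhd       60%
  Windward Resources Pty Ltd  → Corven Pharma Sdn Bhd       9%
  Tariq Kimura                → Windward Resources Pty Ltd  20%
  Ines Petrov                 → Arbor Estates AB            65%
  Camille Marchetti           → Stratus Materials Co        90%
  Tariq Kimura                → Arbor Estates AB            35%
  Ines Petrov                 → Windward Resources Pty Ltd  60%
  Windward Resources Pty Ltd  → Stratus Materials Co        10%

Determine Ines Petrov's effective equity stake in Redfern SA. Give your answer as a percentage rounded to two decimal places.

35.70%

Ines reaches Redfern along 2 paths.
Via Windward → Stratus: 60% × 10% × 45% = 2.7%.
Via Windward: 60% × 55% = 33%.
Total: 2.7% + 33% = 35.7%.
Rounded: 35.70%.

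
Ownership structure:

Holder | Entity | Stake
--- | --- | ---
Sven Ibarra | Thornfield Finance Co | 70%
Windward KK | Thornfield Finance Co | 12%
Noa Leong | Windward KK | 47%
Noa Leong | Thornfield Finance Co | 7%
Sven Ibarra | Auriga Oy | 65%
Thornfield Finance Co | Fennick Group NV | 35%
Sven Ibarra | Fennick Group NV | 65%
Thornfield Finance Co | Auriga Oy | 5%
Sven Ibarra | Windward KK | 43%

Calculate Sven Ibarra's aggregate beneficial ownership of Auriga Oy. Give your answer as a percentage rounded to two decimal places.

Sven reaches Auriga along 3 paths.
Via Thornfield: 70% × 5% = 3.5%.
Via Windward → Thornfield: 43% × 12% × 5% = 0.258%.
Direct stake: 65% = 65%.
Total: 3.5% + 0.258% + 65% = 68.758%.
Rounded: 68.76%.

68.76%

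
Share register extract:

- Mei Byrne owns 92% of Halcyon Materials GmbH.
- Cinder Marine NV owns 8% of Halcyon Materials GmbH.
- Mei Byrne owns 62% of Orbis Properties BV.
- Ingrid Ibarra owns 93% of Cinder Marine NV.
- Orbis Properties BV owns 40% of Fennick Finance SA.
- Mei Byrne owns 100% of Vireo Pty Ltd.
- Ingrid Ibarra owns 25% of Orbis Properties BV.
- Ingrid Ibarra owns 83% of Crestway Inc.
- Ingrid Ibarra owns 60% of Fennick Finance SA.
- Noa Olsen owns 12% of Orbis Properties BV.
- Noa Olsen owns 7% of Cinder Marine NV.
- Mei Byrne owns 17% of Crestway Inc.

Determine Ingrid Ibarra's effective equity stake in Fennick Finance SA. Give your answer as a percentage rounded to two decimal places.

Ingrid reaches Fennick along 2 paths.
Via Orbis: 25% × 40% = 10%.
Direct stake: 60% = 60%.
Total: 10% + 60% = 70%.
Rounded: 70.00%.

70.00%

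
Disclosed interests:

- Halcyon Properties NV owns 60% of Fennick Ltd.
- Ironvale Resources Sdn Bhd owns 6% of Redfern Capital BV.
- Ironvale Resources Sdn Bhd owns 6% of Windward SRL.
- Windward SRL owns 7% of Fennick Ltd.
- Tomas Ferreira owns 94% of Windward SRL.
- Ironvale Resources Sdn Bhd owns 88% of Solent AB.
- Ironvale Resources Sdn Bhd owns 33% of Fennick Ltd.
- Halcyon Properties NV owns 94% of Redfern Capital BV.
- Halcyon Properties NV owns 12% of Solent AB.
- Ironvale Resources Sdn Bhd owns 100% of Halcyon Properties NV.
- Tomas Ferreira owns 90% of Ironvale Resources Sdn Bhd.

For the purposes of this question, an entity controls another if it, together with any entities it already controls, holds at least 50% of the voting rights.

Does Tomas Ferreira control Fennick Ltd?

Tomas holds 90% of Ironvale, so Tomas controls Ironvale.
Ironvale and Tomas together hold 6% + 94% = 100% of Windward, so Tomas controls Windward.
Ironvale holds 100% of Halcyon, so Tomas controls Halcyon.
Halcyon and Windward and Ironvale together hold 60% + 7% + 33% = 100% of Fennick, so Tomas controls Fennick.

Yes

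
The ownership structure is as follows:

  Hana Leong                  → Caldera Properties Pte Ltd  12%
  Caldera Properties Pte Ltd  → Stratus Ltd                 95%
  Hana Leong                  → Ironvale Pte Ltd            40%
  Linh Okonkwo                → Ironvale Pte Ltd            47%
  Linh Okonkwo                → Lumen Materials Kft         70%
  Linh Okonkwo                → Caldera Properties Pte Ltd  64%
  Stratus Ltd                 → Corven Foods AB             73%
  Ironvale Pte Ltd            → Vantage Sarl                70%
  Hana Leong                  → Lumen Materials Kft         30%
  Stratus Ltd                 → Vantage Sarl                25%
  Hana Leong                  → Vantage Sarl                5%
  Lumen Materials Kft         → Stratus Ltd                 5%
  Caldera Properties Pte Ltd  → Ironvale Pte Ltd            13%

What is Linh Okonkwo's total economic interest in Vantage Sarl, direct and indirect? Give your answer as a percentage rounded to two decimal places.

54.80%

Linh reaches Vantage along 4 paths.
Via Ironvale: 47% × 70% = 32.9%.
Via Caldera → Ironvale: 64% × 13% × 70% = 5.824%.
Via Caldera → Stratus: 64% × 95% × 25% = 15.2%.
Via Lumen → Stratus: 70% × 5% × 25% = 0.875%.
Total: 32.9% + 5.824% + 15.2% + 0.875% = 54.799%.
Rounded: 54.80%.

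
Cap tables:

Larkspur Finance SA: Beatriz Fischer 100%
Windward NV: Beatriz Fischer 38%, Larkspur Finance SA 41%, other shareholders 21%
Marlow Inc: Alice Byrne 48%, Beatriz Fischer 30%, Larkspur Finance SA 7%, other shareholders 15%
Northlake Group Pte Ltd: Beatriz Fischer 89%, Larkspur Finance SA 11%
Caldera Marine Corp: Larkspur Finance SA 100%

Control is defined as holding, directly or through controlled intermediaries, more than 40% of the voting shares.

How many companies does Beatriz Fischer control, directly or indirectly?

Beatriz holds 100% of Larkspur, so Beatriz controls Larkspur.
Beatriz and Larkspur together hold 38% + 41% = 79% of Windward, so Beatriz controls Windward.
Beatriz and Larkspur together hold 89% + 11% = 100% of Northlake, so Beatriz controls Northlake.
Larkspur holds 100% of Caldera, so Beatriz controls Caldera.
No other company's threshold is met.
Beatriz controls 4 companies.

4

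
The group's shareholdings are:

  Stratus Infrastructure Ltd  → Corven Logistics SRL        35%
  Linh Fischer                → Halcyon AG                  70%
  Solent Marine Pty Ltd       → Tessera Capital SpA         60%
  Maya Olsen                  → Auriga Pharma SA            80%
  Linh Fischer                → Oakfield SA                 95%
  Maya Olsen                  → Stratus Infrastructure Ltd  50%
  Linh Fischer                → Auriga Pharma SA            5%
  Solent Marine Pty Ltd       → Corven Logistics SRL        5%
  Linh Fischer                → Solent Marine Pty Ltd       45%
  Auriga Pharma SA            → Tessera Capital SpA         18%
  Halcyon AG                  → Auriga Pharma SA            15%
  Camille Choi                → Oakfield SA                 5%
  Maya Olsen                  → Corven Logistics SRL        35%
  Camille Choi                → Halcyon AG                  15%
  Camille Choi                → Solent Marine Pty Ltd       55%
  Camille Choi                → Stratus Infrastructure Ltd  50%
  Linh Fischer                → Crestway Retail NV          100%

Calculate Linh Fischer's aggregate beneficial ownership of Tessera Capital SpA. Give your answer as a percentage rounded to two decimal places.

29.79%

Linh reaches Tessera along 3 paths.
Via Solent: 45% × 60% = 27%.
Via Halcyon → Auriga: 70% × 15% × 18% = 1.89%.
Via Auriga: 5% × 18% = 0.9%.
Total: 27% + 1.89% + 0.9% = 29.79%.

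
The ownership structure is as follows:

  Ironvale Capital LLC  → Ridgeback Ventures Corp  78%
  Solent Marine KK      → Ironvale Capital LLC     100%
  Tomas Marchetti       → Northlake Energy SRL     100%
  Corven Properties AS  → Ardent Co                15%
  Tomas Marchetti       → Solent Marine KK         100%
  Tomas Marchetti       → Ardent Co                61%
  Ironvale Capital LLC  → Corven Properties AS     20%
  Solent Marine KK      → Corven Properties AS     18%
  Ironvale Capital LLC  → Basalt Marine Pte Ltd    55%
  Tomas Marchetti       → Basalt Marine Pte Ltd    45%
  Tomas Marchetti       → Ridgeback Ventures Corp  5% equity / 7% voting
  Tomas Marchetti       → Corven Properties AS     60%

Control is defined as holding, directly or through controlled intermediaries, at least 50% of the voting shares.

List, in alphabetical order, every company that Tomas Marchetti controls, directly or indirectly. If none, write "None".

Tomas holds 100% of Solent, so Tomas controls Solent.
Tomas holds 100% of Northlake, so Tomas controls Northlake.
Solent holds 100% of Ironvale, so Tomas controls Ironvale.
Tomas and Ironvale together hold 45% + 55% = 100% of Basalt, so Tomas controls Basalt.
Ironvale and Tomas and Solent together hold 20% + 60% + 18% = 98% of Corven, so Tomas controls Corven.
Ironvale and Tomas together hold 78% + 7% = 85% of Ridgeback, so Tomas controls Ridgeback.
Corven and Tomas together hold 15% + 61% = 76% of Ardent, so Tomas controls Ardent.

Ardent Co, Basalt Marine Pte Ltd, Corven Properties AS, Ironvale Capital LLC, Northlake Energy SRL, Ridgeback Ventures Corp, Solent Marine KK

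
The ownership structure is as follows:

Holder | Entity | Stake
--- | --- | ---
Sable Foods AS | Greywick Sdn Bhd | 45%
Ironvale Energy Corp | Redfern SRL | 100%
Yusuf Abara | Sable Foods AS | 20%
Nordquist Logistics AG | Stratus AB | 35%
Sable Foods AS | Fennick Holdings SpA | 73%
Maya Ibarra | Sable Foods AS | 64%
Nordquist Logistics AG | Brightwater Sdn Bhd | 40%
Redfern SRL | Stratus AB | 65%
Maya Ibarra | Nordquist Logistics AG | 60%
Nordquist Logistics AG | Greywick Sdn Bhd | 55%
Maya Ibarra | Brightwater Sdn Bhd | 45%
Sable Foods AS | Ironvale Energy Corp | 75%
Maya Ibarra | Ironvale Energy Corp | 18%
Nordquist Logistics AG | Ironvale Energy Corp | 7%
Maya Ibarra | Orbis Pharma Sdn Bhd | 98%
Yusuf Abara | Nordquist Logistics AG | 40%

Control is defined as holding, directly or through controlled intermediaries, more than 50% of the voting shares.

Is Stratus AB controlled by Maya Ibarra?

Maya holds 60% of Nordquist, so Maya controls Nordquist.
Maya holds 64% of Sable, so Maya controls Sable.
Sable and Maya and Nordquist together hold 75% + 18% + 7% = 100% of Ironvale, so Maya controls Ironvale.
Ironvale holds 100% of Redfern, so Maya controls Redfern.
Nordquist and Redfern together hold 35% + 65% = 100% of Stratus, so Maya controls Stratus.

Yes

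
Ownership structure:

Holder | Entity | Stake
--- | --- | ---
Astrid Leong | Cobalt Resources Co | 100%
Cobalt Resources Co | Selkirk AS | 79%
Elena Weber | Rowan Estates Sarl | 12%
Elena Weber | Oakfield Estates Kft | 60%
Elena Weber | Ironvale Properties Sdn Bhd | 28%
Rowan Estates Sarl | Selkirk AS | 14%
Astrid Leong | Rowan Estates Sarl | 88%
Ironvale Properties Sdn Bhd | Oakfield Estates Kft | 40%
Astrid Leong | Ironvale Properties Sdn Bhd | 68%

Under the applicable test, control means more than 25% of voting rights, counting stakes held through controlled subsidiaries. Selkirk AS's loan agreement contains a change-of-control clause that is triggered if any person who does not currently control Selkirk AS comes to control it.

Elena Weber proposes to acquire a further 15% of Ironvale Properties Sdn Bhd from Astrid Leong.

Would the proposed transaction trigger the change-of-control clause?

The purchase adds only to Elena's holdings (Astrid's stake shrinks), so Elena is the only person who could newly come to control Selkirk.
Elena holds 28% of Ironvale, so Elena controls Ironvale.
Elena and Ironvale together hold 60% + 40% = 100% of Oakfield, so Elena controls Oakfield.
Neither Elena nor any entity Elena controls holds any voting interest in Selkirk.
So before the transaction, Elena does not control Selkirk.
After the purchase, Elena's direct stake in Ironvale rises to 28% + 15% = 43%, and Astrid's stake falls to 53%.
Elena holds 43% of Ironvale, so Elena controls Ironvale.
After the transaction, neither Elena nor any entity Elena controls holds a voting interest in Selkirk, so Elena still does not control it.
No new person acquires control, so the clause is not triggered.

No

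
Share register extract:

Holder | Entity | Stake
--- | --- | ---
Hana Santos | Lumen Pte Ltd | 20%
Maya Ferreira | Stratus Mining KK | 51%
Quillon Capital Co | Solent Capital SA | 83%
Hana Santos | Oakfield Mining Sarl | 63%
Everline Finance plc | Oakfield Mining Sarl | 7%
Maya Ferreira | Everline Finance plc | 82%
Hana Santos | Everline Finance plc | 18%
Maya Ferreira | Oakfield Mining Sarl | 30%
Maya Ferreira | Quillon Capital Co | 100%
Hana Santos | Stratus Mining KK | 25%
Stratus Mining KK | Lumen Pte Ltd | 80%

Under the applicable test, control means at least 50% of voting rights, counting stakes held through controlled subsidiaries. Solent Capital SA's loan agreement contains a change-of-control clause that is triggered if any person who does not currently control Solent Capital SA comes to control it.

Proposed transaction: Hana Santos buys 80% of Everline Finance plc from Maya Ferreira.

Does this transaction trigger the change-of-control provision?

No

The purchase adds only to Hana's holdings (Maya's stake shrinks), so Hana is the only person who could newly come to control Solent.
Hana holds 63% of Oakfield, so Hana controls Oakfield.
Neither Hana nor any entity Hana controls holds any voting interest in Solent.
So before the transaction, Hana does not control Solent.
After the purchase, Hana's direct stake in Everline rises to 18% + 80% = 98%, and Maya's stake falls to 2%.
Hana holds 98% of Everline, so Hana controls Everline.
Everline and Hana together hold 7% + 63% = 70% of Oakfield, so Hana controls Oakfield.
After the transaction, neither Hana nor any entity Hana controls holds a voting interest in Solent, so Hana still does not control it.
No new person acquires control, so the clause is not triggered.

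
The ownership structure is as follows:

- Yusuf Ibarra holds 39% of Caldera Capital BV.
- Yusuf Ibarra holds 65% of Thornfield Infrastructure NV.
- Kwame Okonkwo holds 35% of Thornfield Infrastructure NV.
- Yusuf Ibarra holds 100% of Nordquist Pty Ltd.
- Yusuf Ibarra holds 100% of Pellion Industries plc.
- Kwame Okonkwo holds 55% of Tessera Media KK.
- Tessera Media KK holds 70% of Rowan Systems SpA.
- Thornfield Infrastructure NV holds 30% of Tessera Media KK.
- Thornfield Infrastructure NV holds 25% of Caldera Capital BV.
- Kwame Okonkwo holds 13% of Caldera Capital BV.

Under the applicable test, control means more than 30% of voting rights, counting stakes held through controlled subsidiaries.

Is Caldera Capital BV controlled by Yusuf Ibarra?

Yusuf holds 65% of Thornfield, so Yusuf controls Thornfield.
Yusuf and Thornfield together hold 39% + 25% = 64% of Caldera, so Yusuf controls Caldera.

Yes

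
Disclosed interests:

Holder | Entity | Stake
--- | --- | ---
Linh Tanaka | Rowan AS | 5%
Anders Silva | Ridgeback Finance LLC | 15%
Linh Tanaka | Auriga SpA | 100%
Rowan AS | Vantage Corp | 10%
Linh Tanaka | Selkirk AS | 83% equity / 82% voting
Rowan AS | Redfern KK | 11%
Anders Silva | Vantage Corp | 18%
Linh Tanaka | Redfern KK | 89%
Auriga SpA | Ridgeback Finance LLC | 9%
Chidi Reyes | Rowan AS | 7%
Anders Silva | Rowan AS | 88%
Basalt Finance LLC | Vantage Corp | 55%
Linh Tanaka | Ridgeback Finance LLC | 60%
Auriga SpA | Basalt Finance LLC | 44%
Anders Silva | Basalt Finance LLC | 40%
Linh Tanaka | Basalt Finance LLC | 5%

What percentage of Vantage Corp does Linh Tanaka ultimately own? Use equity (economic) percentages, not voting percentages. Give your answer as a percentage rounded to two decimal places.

Linh reaches Vantage along 3 paths.
Via Auriga → Basalt: 100% × 44% × 55% = 24.2%.
Via Basalt: 5% × 55% = 2.75%.
Via Rowan: 5% × 10% = 0.5%.
Total: 24.2% + 2.75% + 0.5% = 27.45%.

27.45%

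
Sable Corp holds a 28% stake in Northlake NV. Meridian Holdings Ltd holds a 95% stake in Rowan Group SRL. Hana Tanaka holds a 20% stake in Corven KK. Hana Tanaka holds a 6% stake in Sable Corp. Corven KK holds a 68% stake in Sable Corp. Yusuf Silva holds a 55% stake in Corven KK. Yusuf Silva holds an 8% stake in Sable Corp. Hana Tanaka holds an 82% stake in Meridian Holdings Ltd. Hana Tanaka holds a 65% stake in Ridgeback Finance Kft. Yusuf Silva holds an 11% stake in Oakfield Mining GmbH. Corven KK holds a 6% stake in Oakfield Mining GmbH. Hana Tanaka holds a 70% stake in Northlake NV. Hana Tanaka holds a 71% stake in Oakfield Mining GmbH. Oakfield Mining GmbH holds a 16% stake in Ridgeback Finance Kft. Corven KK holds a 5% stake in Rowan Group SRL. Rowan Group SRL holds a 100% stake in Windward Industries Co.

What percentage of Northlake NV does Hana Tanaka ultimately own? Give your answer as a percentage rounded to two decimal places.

Hana reaches Northlake along 3 paths.
Via Corven → Sable: 20% × 68% × 28% = 3.808%.
Via Sable: 6% × 28% = 1.68%.
Direct stake: 70% = 70%.
Total: 3.808% + 1.68% + 70% = 75.488%.
Rounded: 75.49%.

75.49%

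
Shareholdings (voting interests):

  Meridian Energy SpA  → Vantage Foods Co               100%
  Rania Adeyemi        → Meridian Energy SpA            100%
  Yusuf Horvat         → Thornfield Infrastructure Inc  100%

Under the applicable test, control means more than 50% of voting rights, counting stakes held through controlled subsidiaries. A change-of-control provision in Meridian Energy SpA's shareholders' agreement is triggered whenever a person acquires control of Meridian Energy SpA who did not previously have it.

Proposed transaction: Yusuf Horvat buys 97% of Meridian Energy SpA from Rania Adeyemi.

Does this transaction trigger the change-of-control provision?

Yes

The purchase adds only to Yusuf's holdings (Rania's stake shrinks), so Yusuf is the only person who could newly come to control Meridian.
Yusuf holds 100% of Thornfield, so Yusuf controls Thornfield.
Neither Yusuf nor any entity Yusuf controls holds any voting interest in Meridian.
So before the transaction, Yusuf does not control Meridian.
After the purchase, Yusuf holds 97% of Meridian directly, and Rania's stake falls to 3%.
Yusuf holds 97% of Meridian, so Yusuf controls Meridian.
Yusuf did not control Meridian before and does after, so the clause is triggered.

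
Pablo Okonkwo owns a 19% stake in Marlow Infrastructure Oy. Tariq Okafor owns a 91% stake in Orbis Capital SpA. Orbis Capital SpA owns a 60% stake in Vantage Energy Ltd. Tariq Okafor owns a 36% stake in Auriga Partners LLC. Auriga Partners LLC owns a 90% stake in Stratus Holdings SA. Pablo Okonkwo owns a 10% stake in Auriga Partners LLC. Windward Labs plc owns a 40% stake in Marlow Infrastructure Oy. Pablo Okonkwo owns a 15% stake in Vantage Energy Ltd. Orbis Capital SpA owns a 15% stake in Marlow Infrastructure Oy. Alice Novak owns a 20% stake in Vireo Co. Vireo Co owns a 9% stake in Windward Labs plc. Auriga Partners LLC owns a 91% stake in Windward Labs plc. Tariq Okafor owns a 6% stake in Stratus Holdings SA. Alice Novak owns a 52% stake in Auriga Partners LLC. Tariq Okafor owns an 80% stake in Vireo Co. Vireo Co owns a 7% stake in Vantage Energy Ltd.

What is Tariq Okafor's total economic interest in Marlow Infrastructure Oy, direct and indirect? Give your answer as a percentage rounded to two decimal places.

29.63%

Tariq reaches Marlow along 3 paths.
Via Orbis: 91% × 15% = 13.65%.
Via Auriga → Windward: 36% × 91% × 40% = 13.104%.
Via Vireo → Windward: 80% × 9% × 40% = 2.88%.
Total: 13.65% + 13.104% + 2.88% = 29.634%.
Rounded: 29.63%.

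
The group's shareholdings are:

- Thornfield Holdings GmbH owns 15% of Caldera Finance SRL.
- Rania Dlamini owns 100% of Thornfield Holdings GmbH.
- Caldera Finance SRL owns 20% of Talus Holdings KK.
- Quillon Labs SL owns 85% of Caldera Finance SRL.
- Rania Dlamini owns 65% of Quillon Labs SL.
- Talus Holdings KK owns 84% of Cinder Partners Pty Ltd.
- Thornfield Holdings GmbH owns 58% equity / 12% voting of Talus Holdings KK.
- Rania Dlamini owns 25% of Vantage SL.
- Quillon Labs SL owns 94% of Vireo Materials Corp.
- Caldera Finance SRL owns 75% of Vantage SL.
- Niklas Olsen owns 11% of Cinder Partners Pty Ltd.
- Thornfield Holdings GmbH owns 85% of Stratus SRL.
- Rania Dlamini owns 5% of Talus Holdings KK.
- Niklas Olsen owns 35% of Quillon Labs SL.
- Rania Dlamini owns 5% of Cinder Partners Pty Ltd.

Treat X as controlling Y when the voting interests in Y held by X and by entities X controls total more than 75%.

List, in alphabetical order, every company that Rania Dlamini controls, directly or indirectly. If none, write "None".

Rania holds 100% of Thornfield, so Rania controls Thornfield.
Thornfield holds 85% of Stratus, so Rania controls Stratus.
No other company's threshold is met.

Stratus SRL, Thornfield Holdings GmbH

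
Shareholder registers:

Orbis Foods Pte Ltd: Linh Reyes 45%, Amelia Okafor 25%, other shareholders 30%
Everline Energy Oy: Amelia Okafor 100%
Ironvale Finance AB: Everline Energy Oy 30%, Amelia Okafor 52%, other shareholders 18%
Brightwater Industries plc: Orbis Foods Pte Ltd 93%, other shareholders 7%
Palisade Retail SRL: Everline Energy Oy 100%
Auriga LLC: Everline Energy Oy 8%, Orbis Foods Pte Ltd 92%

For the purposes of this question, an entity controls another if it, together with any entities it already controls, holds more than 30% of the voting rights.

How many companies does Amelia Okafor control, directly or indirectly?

3

Amelia holds 100% of Everline, so Amelia controls Everline.
Everline and Amelia together hold 30% + 52% = 82% of Ironvale, so Amelia controls Ironvale.
Everline holds 100% of Palisade, so Amelia controls Palisade.
No other company's threshold is met.
Amelia controls 3 companies.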